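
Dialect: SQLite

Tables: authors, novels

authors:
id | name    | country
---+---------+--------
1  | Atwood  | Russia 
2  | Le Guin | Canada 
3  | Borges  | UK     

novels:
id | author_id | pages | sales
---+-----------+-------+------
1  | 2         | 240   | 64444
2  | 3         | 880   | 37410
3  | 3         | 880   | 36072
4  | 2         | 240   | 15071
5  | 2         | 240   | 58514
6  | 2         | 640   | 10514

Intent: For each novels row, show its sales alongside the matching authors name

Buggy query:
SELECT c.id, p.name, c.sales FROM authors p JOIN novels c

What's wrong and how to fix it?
Bug: Missing join condition: each novels row is matched to all authors rows instead of just its own

Fix: Add ON c.author_id = p.id to the JOIN

Corrected query:
SELECT c.id, p.name, c.sales FROM authors p JOIN novels c ON c.author_id = p.id

Result:
id | name    | sales
---+---------+------
1  | Le Guin | 64444
2  | Borges  | 37410
3  | Borges  | 36072
4  | Le Guin | 15071
5  | Le Guin | 58514
6  | Le Guin | 10514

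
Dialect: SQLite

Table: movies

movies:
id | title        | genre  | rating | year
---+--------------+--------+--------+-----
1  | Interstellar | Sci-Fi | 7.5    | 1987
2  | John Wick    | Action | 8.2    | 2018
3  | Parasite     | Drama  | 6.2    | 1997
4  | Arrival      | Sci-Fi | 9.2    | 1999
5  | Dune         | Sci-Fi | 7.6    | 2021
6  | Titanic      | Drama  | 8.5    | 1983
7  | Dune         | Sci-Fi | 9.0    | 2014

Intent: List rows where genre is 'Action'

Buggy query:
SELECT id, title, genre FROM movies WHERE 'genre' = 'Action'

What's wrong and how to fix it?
Bug: 'genre' in single quotes is a string literal, not the column; the comparison is literal-vs-literal and never true

Fix: Remove the quotes around the column name (or use double quotes for an identifier)

Corrected query:
SELECT id, title, genre FROM movies WHERE genre = 'Action'

Result:
id | title     | genre 
---+-----------+-------
2  | John Wick | Action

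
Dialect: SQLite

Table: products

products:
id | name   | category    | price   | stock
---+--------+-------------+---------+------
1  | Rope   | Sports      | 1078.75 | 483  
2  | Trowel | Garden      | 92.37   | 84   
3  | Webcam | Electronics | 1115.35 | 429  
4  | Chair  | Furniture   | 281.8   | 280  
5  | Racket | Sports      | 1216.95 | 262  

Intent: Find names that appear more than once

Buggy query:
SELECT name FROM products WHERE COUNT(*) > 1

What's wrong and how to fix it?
Bug: WHERE can't reference COUNT(*); aggregates are computed after WHERE

Fix: GROUP BY name, then filter groups with HAVING COUNT(*) > 1

Corrected query:
SELECT name FROM products GROUP BY name HAVING COUNT(*) > 1

Result:
(no rows)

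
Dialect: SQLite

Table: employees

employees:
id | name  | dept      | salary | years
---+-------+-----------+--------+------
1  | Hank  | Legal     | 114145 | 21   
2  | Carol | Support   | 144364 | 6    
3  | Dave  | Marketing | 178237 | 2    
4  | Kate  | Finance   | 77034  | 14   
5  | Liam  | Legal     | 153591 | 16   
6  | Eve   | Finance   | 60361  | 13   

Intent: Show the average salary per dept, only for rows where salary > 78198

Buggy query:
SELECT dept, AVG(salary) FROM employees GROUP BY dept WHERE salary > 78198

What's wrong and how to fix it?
Bug: WHERE cannot follow GROUP BY

Fix: Move the WHERE clause before GROUP BY

Corrected query:
SELECT dept, AVG(salary) FROM employees WHERE salary > 78198 GROUP BY dept

Result:
dept      | AVG(salary)
----------+------------
Legal     | 133868     
Marketing | 178237     
Support   | 144364     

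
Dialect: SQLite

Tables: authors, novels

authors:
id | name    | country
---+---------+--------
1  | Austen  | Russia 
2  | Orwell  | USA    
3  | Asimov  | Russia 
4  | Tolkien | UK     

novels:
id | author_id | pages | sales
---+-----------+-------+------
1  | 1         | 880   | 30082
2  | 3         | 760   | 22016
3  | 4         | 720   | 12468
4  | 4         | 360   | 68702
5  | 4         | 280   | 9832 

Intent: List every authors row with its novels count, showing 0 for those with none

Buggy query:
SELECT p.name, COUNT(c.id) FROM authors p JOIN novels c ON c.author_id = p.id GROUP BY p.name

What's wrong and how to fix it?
Bug: An inner join excludes parents with zero children

Fix: Switch to LEFT JOIN to retain unmatched parent rows

Corrected query:
SELECT p.name, COUNT(c.id) FROM authors p LEFT JOIN novels c ON c.author_id = p.id GROUP BY p.name

Result:
name    | COUNT(c.id)
--------+------------
Asimov  | 1          
Austen  | 1          
Orwell  | 0          
Tolkien | 3          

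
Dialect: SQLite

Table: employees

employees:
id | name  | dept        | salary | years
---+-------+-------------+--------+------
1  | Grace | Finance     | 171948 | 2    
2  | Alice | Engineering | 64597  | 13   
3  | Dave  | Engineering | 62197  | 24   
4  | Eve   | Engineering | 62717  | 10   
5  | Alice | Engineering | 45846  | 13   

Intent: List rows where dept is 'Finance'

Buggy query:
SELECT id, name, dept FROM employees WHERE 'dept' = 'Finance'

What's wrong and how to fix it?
Bug: 'dept' in single quotes is a string literal, not the column; the comparison is literal-vs-literal and never true

Fix: Remove the quotes around the column name (or use double quotes for an identifier)

Corrected query:
SELECT id, name, dept FROM employees WHERE dept = 'Finance'

Result:
id | name  | dept   
---+-------+--------
1  | Grace | Finance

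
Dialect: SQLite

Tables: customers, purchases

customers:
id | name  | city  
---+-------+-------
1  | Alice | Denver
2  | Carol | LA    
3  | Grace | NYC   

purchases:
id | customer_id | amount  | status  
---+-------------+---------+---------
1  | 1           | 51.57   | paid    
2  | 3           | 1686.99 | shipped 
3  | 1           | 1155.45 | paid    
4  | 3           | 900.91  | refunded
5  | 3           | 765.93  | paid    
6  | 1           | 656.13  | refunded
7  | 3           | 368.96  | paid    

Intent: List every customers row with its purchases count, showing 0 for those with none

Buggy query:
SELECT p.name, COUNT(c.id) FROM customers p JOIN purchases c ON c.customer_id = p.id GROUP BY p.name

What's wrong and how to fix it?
Bug: An inner join excludes parents with zero children

Fix: Use LEFT JOIN so parents without children still appear (COUNT(c.id) gives 0)

Corrected query:
SELECT p.name, COUNT(c.id) FROM customers p LEFT JOIN purchases c ON c.customer_id = p.id GROUP BY p.name

Result:
name  | COUNT(c.id)
------+------------
Alice | 3          
Carol | 0          
Grace | 4          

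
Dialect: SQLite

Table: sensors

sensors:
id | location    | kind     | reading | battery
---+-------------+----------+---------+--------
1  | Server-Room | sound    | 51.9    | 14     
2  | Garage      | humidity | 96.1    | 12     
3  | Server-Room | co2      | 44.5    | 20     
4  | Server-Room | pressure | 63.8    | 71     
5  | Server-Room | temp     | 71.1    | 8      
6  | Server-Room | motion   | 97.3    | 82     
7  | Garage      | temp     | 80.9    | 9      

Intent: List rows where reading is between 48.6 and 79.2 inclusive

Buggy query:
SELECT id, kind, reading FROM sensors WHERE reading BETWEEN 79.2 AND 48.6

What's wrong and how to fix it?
Bug: The bounds are reversed; BETWEEN a AND b requires a <= b to match anything

Fix: Swap the bounds so the smaller value comes first

Corrected query:
SELECT id, kind, reading FROM sensors WHERE reading BETWEEN 48.6 AND 79.2

Result:
id | kind     | reading
---+----------+--------
1  | sound    | 51.9   
4  | pressure | 63.8   
5  | temp     | 71.1   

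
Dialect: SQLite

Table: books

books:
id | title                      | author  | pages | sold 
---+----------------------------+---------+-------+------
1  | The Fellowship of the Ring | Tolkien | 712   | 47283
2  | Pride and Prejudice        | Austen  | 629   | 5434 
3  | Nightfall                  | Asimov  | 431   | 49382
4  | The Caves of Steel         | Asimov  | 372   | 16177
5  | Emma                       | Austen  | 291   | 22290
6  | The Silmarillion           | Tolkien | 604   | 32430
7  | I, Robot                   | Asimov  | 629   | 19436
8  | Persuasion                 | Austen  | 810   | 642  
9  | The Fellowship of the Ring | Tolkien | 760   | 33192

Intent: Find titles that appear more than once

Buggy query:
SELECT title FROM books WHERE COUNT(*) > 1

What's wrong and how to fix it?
Bug: COUNT(*) is an aggregate and cannot be used in WHERE

Fix: Group first, then use HAVING for the count condition

Corrected query:
SELECT title FROM books GROUP BY title HAVING COUNT(*) > 1

Result:
title                     
--------------------------
The Fellowship of the Ring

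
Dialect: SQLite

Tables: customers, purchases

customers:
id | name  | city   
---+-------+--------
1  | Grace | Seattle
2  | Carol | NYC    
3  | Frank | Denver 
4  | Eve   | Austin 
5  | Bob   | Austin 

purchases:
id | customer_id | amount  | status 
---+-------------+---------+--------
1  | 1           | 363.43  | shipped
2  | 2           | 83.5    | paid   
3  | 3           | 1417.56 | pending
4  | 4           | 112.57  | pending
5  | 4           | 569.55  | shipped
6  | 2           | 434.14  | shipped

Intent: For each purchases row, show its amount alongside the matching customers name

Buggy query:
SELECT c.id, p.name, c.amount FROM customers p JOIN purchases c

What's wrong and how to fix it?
Bug: Missing join condition: each purchases row is matched to all customers rows instead of just its own

Fix: Add ON c.customer_id = p.id to the JOIN

Corrected query:
SELECT c.id, p.name, c.amount FROM customers p JOIN purchases c ON c.customer_id = p.id

Result:
id | name  | amount 
---+-------+--------
1  | Grace | 363.43 
2  | Carol | 83.5   
3  | Frank | 1417.56
4  | Eve   | 112.57 
5  | Eve   | 569.55 
6  | Carol | 434.14 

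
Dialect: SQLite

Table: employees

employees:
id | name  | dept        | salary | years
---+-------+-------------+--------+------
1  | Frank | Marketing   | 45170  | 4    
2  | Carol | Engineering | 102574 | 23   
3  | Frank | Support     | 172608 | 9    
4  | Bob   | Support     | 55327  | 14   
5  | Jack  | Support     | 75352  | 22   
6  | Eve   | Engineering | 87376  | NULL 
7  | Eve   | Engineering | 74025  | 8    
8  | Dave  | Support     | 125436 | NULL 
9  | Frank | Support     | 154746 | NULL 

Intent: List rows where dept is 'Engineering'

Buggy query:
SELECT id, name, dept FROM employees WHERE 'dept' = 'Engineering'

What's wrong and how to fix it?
Bug: Single quotes denote string literals in SQL; the column name is being compared as a constant string

Fix: Remove the quotes around the column name (or use double quotes for an identifier)

Corrected query:
SELECT id, name, dept FROM employees WHERE dept = 'Engineering'

Result:
id | name  | dept       
---+-------+------------
2  | Carol | Engineering
6  | Eve   | Engineering
7  | Eve   | Engineering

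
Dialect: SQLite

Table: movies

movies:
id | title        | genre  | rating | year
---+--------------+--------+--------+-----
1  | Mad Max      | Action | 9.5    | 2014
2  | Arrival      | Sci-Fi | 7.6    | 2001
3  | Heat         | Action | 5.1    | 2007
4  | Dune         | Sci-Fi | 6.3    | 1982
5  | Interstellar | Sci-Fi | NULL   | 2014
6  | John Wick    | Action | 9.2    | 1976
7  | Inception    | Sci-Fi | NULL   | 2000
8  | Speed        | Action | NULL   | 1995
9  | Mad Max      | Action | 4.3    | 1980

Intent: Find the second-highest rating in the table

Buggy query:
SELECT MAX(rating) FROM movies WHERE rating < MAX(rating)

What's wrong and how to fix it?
Bug: The inner MAX is an aggregate inside WHERE, which is not allowed

Fix: Compute the overall MAX in a subquery, then take MAX of rows below it

Corrected query:
SELECT MAX(rating) FROM movies WHERE rating < (SELECT MAX(rating) FROM movies)

Result:
MAX(rating)
-----------
9.2        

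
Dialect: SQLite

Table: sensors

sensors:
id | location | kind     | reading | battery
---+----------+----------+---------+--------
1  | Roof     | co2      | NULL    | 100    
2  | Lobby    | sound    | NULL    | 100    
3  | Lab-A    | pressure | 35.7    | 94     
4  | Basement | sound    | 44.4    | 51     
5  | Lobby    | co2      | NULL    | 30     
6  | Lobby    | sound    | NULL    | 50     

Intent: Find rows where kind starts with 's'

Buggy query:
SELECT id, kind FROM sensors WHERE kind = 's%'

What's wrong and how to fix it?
Bug: Wildcards only work with LIKE; '=' treats '%' as a literal character

Fix: Replace '=' with LIKE so 's%' is treated as a pattern

Corrected query:
SELECT id, kind FROM sensors WHERE kind LIKE 's%'

Result:
id | kind 
---+------
2  | sound
4  | sound
6  | sound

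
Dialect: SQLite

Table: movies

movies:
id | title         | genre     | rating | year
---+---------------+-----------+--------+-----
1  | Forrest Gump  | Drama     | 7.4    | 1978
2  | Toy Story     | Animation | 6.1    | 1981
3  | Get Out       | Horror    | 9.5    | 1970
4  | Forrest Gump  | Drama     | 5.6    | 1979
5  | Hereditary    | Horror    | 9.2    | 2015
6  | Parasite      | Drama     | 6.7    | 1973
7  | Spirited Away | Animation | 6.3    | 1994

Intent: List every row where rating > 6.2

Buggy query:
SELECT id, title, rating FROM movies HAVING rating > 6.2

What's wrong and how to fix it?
Bug: HAVING filters the output of aggregation, but this query has no GROUP BY and no aggregate functions, so SQLite rejects it (HAVING clause on a non-aggregate query); the condition here is per row

Fix: Replace HAVING with WHERE since the condition applies to individual rows

Corrected query:
SELECT id, title, rating FROM movies WHERE rating > 6.2

Result:
id | title         | rating
---+---------------+-------
1  | Forrest Gump  | 7.4   
3  | Get Out       | 9.5   
5  | Hereditary    | 9.2   
6  | Parasite      | 6.7   
7  | Spirited Away | 6.3   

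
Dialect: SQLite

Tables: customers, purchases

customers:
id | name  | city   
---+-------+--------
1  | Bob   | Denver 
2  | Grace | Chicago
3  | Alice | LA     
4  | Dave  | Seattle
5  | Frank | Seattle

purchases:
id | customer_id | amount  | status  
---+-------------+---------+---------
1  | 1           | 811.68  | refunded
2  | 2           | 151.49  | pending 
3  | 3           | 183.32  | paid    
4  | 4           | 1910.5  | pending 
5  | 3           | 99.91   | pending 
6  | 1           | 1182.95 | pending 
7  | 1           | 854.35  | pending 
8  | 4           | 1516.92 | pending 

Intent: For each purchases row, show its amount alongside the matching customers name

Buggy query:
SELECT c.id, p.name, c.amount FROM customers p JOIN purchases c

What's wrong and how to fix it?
Bug: JOIN with no ON clause produces a cartesian product; every purchases row pairs with every customers row

Fix: Specify the join condition linking the foreign key to the parent id

Corrected query:
SELECT c.id, p.name, c.amount FROM customers p JOIN purchases c ON c.customer_id = p.id

Result:
id | name  | amount 
---+-------+--------
1  | Bob   | 811.68 
2  | Grace | 151.49 
3  | Alice | 183.32 
4  | Dave  | 1910.5 
5  | Alice | 99.91  
6  | Bob   | 1182.95
7  | Bob   | 854.35 
8  | Dave  | 1516.92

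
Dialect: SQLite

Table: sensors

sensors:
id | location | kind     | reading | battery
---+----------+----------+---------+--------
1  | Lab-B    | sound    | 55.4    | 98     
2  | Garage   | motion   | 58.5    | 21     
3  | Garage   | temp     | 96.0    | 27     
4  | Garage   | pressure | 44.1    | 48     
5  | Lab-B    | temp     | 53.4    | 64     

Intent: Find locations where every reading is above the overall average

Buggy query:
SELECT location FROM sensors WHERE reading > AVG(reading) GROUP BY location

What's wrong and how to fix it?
Bug: AVG() is an aggregate; it can't sit directly in WHERE

Fix: Use a subquery for AVG and a HAVING MIN(...) filter so the condition holds for every row in the group

Corrected query:
SELECT location FROM sensors GROUP BY location HAVING MIN(reading) > (SELECT AVG(reading) FROM sensors)

Result:
(no rows)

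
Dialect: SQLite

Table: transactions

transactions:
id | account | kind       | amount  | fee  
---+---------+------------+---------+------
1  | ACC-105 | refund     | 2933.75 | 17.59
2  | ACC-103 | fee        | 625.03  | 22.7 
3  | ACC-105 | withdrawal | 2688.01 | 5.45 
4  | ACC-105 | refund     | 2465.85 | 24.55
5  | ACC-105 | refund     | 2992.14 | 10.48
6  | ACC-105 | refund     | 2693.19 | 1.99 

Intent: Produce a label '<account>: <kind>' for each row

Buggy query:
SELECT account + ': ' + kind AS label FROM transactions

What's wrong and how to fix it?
Bug: '+' is numeric addition; on text columns SQLite converts them to 0 instead of concatenating

Fix: Use the || operator for string concatenation

Corrected query:
SELECT account || ': ' || kind AS label FROM transactions

Result:
label              
-------------------
ACC-105: refund    
ACC-103: fee       
ACC-105: withdrawal
ACC-105: refund    
ACC-105: refund    
ACC-105: refund    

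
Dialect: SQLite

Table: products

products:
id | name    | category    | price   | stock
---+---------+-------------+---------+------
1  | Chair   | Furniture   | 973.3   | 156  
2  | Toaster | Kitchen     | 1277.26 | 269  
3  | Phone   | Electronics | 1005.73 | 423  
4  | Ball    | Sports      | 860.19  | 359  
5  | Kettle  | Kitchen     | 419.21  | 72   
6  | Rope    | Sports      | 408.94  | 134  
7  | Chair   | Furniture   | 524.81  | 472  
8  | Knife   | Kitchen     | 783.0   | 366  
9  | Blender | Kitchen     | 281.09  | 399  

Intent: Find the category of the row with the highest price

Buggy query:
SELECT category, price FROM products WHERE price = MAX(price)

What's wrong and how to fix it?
Bug: WHERE is evaluated per row; an aggregate over the whole table isn't defined there

Fix: Wrap MAX in a scalar subquery so WHERE compares against a single value

Corrected query:
SELECT category, price FROM products WHERE price = (SELECT MAX(price) FROM products)

Result:
category | price  
---------+--------
Kitchen  | 1277.26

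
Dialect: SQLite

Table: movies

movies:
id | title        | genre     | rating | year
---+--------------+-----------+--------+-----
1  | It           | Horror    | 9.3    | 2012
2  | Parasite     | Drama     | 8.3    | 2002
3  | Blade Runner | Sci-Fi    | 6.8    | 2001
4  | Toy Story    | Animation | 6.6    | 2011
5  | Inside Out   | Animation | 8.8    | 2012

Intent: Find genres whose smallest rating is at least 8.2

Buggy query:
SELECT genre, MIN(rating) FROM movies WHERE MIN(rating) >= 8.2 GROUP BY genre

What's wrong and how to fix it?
Bug: MIN() in WHERE is a misuse of aggregate

Fix: Replace WHERE with HAVING after the GROUP BY

Corrected query:
SELECT genre, MIN(rating) FROM movies GROUP BY genre HAVING MIN(rating) >= 8.2

Result:
genre  | MIN(rating)
-------+------------
Drama  | 8.3        
Horror | 9.3        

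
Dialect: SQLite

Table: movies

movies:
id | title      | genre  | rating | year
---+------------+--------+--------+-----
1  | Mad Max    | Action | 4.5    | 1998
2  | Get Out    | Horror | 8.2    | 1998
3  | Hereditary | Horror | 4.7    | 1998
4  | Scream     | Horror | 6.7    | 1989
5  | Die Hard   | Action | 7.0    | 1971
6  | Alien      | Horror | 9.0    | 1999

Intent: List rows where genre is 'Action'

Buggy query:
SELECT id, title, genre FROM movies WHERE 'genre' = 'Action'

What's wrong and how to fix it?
Bug: Single quotes denote string literals in SQL; the column name is being compared as a constant string

Fix: Remove the quotes around the column name (or use double quotes for an identifier)

Corrected query:
SELECT id, title, genre FROM movies WHERE genre = 'Action'

Result:
id | title    | genre 
---+----------+-------
1  | Mad Max  | Action
5  | Die Hard | Action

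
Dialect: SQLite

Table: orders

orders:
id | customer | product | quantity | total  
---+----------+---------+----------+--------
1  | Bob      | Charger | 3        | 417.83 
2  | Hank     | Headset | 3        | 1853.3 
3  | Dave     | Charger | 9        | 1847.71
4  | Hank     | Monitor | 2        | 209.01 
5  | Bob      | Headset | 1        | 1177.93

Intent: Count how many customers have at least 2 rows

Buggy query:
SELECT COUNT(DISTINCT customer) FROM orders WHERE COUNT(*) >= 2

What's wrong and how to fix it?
Bug: COUNT(*) cannot appear in WHERE; the per-group count doesn't exist yet

Fix: Use a subquery that GROUPs and filters with HAVING, then count its rows

Corrected query:
SELECT COUNT(*) FROM (SELECT customer FROM orders GROUP BY customer HAVING COUNT(*) >= 2)

Result:
COUNT(*)
--------
2       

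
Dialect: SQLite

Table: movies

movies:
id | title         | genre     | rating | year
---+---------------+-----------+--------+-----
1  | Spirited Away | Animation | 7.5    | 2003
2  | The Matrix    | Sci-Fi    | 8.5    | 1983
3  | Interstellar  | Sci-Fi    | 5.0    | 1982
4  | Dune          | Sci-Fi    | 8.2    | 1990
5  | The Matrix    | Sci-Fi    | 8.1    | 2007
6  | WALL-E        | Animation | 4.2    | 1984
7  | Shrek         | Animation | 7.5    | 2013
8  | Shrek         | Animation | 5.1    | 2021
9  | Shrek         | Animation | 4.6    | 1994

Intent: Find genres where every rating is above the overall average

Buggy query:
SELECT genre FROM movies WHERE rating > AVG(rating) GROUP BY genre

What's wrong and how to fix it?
Bug: WHERE evaluates per row before aggregation, so AVG() is unavailable

Fix: Compute the overall average in a scalar subquery and compare each group's MIN against it in HAVING

Corrected query:
SELECT genre FROM movies GROUP BY genre HAVING MIN(rating) > (SELECT AVG(rating) FROM movies)

Result:
(no rows)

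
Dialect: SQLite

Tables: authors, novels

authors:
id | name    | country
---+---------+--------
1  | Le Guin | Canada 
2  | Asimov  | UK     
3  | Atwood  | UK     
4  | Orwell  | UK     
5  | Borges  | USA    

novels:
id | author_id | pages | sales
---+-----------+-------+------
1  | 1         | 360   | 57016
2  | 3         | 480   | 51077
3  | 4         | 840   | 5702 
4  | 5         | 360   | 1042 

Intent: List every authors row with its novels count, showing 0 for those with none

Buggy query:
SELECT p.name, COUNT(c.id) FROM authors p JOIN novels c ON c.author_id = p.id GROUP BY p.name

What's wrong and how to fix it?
Bug: INNER JOIN drops authors rows that have no matching novels rows

Fix: Use LEFT JOIN so parents without children still appear (COUNT(c.id) gives 0)

Corrected query:
SELECT p.name, COUNT(c.id) FROM authors p LEFT JOIN novels c ON c.author_id = p.id GROUP BY p.name

Result:
name    | COUNT(c.id)
--------+------------
Asimov  | 0          
Atwood  | 1          
Borges  | 1          
Le Guin | 1          
Orwell  | 1          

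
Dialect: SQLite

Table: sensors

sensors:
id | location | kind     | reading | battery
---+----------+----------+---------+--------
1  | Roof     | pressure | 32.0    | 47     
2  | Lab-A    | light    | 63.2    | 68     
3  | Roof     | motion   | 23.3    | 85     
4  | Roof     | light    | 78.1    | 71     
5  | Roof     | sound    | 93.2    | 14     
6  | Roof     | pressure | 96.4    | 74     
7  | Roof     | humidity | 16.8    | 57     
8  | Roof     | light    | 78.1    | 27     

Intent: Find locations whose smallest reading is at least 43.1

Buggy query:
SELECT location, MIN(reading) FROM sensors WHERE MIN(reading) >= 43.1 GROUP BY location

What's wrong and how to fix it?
Bug: Aggregates like MIN are computed per group after WHERE runs

Fix: Replace WHERE with HAVING after the GROUP BY

Corrected query:
SELECT location, MIN(reading) FROM sensors GROUP BY location HAVING MIN(reading) >= 43.1

Result:
location | MIN(reading)
---------+-------------
Lab-A    | 63.2        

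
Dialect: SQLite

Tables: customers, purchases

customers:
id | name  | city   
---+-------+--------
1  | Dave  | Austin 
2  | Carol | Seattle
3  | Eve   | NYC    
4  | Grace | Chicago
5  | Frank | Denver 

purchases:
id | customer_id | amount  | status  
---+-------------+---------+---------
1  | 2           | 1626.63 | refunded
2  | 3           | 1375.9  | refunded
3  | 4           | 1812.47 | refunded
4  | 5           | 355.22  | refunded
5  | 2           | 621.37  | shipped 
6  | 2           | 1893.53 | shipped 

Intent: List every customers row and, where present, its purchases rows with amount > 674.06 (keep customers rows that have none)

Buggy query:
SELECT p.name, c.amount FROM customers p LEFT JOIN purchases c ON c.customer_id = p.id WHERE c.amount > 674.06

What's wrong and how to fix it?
Bug: Filtering c.amount in WHERE discards the NULL rows produced by LEFT JOIN, turning it into an inner join

Fix: Put 'c.amount > 674.06' in the JOIN's ON clause instead of WHERE

Corrected query:
SELECT p.name, c.amount FROM customers p LEFT JOIN purchases c ON c.customer_id = p.id AND c.amount > 674.06

Result:
name  | amount 
------+--------
Dave  | NULL   
Carol | 1626.63
Carol | 1893.53
Eve   | 1375.9 
Grace | 1812.47
Frank | NULL   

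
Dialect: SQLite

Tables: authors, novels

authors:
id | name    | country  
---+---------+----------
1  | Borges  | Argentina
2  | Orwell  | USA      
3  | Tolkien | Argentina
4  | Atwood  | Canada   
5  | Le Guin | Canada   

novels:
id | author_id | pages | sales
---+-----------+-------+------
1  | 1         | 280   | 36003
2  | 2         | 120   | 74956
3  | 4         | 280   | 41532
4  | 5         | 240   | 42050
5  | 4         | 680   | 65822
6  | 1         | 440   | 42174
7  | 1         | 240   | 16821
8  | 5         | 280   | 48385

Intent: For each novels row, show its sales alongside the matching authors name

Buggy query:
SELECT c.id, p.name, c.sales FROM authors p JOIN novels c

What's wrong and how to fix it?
Bug: JOIN with no ON clause produces a cartesian product; every novels row pairs with every authors row

Fix: Specify the join condition linking the foreign key to the parent id

Corrected query:
SELECT c.id, p.name, c.sales FROM authors p JOIN novels c ON c.author_id = p.id

Result:
id | name    | sales
---+---------+------
1  | Borges  | 36003
2  | Orwell  | 74956
3  | Atwood  | 41532
4  | Le Guin | 42050
5  | Atwood  | 65822
6  | Borges  | 42174
7  | Borges  | 16821
8  | Le Guin | 48385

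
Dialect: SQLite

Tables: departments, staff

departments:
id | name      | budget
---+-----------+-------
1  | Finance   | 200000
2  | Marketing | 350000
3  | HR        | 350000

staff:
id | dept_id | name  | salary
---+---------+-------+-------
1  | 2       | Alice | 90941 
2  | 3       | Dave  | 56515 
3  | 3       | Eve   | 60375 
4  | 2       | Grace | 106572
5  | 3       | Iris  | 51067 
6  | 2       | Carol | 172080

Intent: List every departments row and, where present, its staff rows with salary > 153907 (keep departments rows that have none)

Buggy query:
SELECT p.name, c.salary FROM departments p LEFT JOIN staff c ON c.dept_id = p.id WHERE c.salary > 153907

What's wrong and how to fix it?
Bug: A WHERE condition on the right-hand table after LEFT JOIN drops unmatched parents

Fix: Move the right-table condition into the ON clause so unmatched parents are kept

Corrected query:
SELECT p.name, c.salary FROM departments p LEFT JOIN staff c ON c.dept_id = p.id AND c.salary > 153907

Result:
name      | salary
----------+-------
Finance   | NULL  
Marketing | 172080
HR        | NULL  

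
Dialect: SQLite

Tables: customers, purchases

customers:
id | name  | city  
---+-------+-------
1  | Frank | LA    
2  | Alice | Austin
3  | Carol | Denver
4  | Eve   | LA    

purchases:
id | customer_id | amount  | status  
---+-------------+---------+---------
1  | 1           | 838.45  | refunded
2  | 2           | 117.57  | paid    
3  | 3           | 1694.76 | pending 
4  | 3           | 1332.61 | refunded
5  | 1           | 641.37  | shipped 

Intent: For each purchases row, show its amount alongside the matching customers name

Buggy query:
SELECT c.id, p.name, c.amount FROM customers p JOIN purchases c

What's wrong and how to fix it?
Bug: JOIN with no ON clause produces a cartesian product; every purchases row pairs with every customers row

Fix: Specify the join condition linking the foreign key to the parent id

Corrected query:
SELECT c.id, p.name, c.amount FROM customers p JOIN purchases c ON c.customer_id = p.id

Result:
id | name  | amount 
---+-------+--------
1  | Frank | 838.45 
2  | Alice | 117.57 
3  | Carol | 1694.76
4  | Carol | 1332.61
5  | Frank | 641.37 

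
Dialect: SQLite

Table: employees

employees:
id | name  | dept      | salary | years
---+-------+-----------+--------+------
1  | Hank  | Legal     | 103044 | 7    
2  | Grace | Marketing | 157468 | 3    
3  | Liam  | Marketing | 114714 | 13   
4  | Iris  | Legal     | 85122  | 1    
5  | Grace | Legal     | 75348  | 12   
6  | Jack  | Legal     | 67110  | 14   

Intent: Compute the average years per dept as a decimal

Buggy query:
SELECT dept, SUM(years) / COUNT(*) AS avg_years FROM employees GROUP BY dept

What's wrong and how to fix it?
Bug: SUM(years) and COUNT(*) are both integers; the division truncates the fractional part

Fix: Cast one side to REAL so the division keeps the fractional part

Corrected query:
SELECT dept, SUM(years) * 1.0 / COUNT(*) AS avg_years FROM employees GROUP BY dept

Result:
dept      | avg_years
----------+----------
Legal     | 8.5      
Marketing | 8        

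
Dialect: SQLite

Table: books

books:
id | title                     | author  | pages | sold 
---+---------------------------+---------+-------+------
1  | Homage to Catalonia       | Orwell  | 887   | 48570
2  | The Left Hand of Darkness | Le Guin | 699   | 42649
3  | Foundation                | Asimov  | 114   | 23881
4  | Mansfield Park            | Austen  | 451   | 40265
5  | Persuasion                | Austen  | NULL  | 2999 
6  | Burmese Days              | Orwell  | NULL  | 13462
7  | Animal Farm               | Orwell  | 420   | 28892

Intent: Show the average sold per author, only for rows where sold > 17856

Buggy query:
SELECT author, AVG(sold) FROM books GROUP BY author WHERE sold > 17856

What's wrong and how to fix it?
Bug: Row-level WHERE must come before GROUP BY in the clause order

Fix: Move the WHERE clause before GROUP BY

Corrected query:
SELECT author, AVG(sold) FROM books WHERE sold > 17856 GROUP BY author

Result:
author  | AVG(sold)
--------+----------
Asimov  | 23881    
Austen  | 40265    
Le Guin | 42649    
Orwell  | 38731    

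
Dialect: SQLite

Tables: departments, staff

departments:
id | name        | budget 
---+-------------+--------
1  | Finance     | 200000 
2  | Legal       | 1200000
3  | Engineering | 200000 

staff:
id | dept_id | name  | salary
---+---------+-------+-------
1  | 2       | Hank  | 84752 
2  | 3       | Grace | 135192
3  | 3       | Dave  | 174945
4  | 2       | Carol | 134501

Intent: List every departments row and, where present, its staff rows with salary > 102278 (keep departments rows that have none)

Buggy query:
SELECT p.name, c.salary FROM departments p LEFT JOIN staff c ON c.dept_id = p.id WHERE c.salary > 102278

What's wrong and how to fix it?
Bug: A WHERE condition on the right-hand table after LEFT JOIN drops unmatched parents

Fix: Put 'c.salary > 102278' in the JOIN's ON clause instead of WHERE

Corrected query:
SELECT p.name, c.salary FROM departments p LEFT JOIN staff c ON c.dept_id = p.id AND c.salary > 102278

Result:
name        | salary
------------+-------
Finance     | NULL  
Legal       | 134501
Engineering | 135192
Engineering | 174945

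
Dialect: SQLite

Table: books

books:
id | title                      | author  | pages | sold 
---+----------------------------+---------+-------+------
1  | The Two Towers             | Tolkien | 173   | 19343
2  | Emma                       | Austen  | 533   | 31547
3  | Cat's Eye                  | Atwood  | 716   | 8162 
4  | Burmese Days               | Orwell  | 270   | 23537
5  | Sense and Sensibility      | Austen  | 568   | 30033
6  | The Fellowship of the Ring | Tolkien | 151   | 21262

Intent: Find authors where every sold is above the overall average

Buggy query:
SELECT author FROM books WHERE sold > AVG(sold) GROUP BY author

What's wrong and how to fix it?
Bug: WHERE evaluates per row before aggregation, so AVG() is unavailable

Fix: Compute the overall average in a scalar subquery and compare each group's MIN against it in HAVING

Corrected query:
SELECT author FROM books GROUP BY author HAVING MIN(sold) > (SELECT AVG(sold) FROM books)

Result:
author
------
Austen
Orwell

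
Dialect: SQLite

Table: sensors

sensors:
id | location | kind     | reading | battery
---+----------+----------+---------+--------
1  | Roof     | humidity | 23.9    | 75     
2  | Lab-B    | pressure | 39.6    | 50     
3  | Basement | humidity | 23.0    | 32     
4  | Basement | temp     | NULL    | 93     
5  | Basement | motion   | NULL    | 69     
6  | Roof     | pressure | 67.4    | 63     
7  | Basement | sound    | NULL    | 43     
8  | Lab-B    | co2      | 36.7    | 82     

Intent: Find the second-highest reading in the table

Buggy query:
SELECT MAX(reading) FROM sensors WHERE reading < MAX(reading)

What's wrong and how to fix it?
Bug: MAX(reading) on the right of the comparison is an aggregate-in-WHERE error

Fix: Compute the overall MAX in a subquery, then take MAX of rows below it

Corrected query:
SELECT MAX(reading) FROM sensors WHERE reading < (SELECT MAX(reading) FROM sensors)

Result:
MAX(reading)
------------
39.6        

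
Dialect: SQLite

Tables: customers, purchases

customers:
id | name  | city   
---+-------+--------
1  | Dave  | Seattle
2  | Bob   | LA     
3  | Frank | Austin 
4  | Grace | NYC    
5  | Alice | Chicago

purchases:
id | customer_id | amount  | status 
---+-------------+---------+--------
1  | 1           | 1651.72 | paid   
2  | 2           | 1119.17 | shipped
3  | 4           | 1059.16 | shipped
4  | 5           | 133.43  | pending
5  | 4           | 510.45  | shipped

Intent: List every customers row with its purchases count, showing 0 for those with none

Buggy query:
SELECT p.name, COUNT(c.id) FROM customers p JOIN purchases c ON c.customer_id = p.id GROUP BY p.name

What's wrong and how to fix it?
Bug: INNER JOIN drops customers rows that have no matching purchases rows

Fix: Switch to LEFT JOIN to retain unmatched parent rows

Corrected query:
SELECT p.name, COUNT(c.id) FROM customers p LEFT JOIN purchases c ON c.customer_id = p.id GROUP BY p.name

Result:
name  | COUNT(c.id)
------+------------
Alice | 1          
Bob   | 1          
Dave  | 1          
Frank | 0          
Grace | 2          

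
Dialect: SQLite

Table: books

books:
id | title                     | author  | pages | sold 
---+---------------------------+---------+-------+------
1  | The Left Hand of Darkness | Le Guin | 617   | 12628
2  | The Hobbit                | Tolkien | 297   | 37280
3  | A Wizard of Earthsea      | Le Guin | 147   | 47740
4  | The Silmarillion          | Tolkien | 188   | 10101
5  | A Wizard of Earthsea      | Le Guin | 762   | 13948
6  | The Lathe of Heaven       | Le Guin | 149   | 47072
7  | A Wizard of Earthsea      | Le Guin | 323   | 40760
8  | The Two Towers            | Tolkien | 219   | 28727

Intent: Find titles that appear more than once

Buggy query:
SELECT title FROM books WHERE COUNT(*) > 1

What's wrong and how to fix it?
Bug: WHERE can't reference COUNT(*); aggregates are computed after WHERE

Fix: GROUP BY title, then filter groups with HAVING COUNT(*) > 1

Corrected query:
SELECT title FROM books GROUP BY title HAVING COUNT(*) > 1

Result:
title               
--------------------
A Wizard of Earthsea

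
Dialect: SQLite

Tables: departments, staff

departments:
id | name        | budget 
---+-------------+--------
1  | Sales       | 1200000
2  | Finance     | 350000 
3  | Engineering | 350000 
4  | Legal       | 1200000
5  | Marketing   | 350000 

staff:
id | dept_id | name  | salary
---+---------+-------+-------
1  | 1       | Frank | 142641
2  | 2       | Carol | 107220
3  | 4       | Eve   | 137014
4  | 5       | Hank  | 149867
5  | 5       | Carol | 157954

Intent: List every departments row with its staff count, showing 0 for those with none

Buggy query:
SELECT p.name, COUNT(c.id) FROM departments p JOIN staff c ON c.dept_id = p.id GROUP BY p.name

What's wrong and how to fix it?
Bug: INNER JOIN drops departments rows that have no matching staff rows

Fix: Switch to LEFT JOIN to retain unmatched parent rows

Corrected query:
SELECT p.name, COUNT(c.id) FROM departments p LEFT JOIN staff c ON c.dept_id = p.id GROUP BY p.name

Result:
name        | COUNT(c.id)
------------+------------
Engineering | 0          
Finance     | 1          
Legal       | 1          
Marketing   | 2          
Sales       | 1          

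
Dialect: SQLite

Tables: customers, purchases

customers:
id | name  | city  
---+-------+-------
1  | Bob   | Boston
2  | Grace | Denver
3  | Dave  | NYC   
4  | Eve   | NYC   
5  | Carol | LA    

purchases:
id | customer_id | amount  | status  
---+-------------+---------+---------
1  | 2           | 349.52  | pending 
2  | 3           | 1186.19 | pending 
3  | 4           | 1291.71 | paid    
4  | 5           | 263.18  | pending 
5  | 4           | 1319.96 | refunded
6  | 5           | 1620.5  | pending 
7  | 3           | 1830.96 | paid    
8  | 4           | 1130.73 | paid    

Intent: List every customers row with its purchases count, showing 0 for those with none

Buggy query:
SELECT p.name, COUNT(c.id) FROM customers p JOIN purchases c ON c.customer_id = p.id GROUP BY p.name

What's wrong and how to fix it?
Bug: An inner join excludes parents with zero children

Fix: Switch to LEFT JOIN to retain unmatched parent rows

Corrected query:
SELECT p.name, COUNT(c.id) FROM customers p LEFT JOIN purchases c ON c.customer_id = p.id GROUP BY p.name

Result:
name  | COUNT(c.id)
------+------------
Bob   | 0          
Carol | 2          
Dave  | 2          
Eve   | 3          
Grace | 1          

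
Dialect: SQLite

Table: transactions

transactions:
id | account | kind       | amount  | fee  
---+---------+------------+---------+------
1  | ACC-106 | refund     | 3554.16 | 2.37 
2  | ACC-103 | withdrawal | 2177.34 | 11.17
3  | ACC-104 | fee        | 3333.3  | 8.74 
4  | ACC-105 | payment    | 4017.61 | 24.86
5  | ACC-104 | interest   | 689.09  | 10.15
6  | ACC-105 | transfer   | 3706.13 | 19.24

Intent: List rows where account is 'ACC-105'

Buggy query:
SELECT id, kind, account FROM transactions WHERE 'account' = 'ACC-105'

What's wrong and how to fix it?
Bug: Single quotes denote string literals in SQL; the column name is being compared as a constant string

Fix: Remove the quotes around the column name (or use double quotes for an identifier)

Corrected query:
SELECT id, kind, account FROM transactions WHERE account = 'ACC-105'

Result:
id | kind     | account
---+----------+--------
4  | payment  | ACC-105
6  | transfer | ACC-105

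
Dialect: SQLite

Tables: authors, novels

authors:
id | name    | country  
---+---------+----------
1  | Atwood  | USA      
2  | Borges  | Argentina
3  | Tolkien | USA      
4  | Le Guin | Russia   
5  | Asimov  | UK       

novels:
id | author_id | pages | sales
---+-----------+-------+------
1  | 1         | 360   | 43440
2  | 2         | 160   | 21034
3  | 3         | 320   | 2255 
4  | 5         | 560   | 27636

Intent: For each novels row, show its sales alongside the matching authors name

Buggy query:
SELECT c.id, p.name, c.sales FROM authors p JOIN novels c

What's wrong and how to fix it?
Bug: JOIN with no ON clause produces a cartesian product; every novels row pairs with every authors row

Fix: Add ON c.author_id = p.id to the JOIN

Corrected query:
SELECT c.id, p.name, c.sales FROM authors p JOIN novels c ON c.author_id = p.id

Result:
id | name    | sales
---+---------+------
1  | Atwood  | 43440
2  | Borges  | 21034
3  | Tolkien | 2255 
4  | Asimov  | 27636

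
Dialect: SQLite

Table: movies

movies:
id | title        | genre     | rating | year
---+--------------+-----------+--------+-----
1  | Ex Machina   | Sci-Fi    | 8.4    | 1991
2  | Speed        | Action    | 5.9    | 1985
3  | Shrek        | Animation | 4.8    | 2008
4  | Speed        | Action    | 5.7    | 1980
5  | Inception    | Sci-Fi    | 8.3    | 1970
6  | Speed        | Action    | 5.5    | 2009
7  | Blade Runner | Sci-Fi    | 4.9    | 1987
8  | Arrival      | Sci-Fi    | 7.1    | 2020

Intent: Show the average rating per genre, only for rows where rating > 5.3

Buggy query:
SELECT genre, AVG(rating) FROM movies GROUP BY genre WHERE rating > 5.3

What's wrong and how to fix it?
Bug: WHERE cannot follow GROUP BY

Fix: Place WHERE between FROM and GROUP BY

Corrected query:
SELECT genre, AVG(rating) FROM movies WHERE rating > 5.3 GROUP BY genre

Result:
genre  | AVG(rating)
-------+------------
Action | 5.7        
Sci-Fi | 7.933333   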